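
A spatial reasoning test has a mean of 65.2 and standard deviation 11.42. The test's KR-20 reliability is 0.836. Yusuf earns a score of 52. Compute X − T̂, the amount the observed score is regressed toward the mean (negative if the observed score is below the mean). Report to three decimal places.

Kelley's formula gives T̂ = 0.836·52 + 0.164·65.2 = 43.472 + 10.6928 = 54.16480.
X − T̂ = 52 − 54.1648 = -2.1648 → -2.165

-2.165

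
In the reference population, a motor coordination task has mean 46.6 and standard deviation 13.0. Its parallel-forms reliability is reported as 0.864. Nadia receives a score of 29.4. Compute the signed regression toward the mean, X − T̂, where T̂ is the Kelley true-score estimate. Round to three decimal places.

T̂ = ρX + (1 − ρ)μ
  = 0.864 × 29.4 + 0.136 × 46.6
  = 25.4016 + 6.3376
  = 31.73920
  ≈ 31.7392
X − T̂ = 29.4 − 31.7392 = -2.3392 → -2.339

-2.339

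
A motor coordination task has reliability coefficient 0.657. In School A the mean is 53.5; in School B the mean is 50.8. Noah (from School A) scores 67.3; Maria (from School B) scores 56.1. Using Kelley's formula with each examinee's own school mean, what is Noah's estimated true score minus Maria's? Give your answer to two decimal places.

T̂_Noah = 0.657(67.3) + 0.343(53.5) = 62.5666
T̂_Maria = 0.657(56.1) + 0.343(50.8) = 54.2821
Difference = 62.5666 − 54.2821 = 8.2845

8.28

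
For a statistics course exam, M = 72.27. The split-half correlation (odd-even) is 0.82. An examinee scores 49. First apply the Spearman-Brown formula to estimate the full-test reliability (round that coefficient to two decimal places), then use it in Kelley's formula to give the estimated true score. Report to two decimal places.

Spearman-Brown: ρ = 2r/(1 + r) = 2(0.82)/(1 + 0.82) = 1.640/1.82 = 0.9011 → 0.90
Weight the observed score by reliability and the mean by (1 − reliability): T̂ = 0.90·49 + 0.10·72.27 = 44.10 + 7.2270 = 51.327.

51.33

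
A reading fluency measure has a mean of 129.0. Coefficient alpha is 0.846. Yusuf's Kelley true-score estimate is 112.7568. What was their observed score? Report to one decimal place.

109.8

T̂ = ρX + (1 − ρ)μ  ⇒  X = (T̂ − (1 − ρ)μ) / ρ
X = (112.7568 − 0.154 × 129.0) / 0.846 = (112.7568 − 19.8660) / 0.846 = 92.8908 / 0.846 = 109.800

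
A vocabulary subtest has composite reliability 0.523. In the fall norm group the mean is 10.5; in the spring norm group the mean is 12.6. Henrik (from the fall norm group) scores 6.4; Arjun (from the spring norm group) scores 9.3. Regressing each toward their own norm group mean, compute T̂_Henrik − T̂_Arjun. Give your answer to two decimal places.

T̂_Henrik = 0.523(6.4) + 0.477(10.5) = 8.3557
T̂_Arjun = 0.523(9.3) + 0.477(12.6) = 10.8741
Difference = 8.3557 − 10.8741 = -2.5184

-2.52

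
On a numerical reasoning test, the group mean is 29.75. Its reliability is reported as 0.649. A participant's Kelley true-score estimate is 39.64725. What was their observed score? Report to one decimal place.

45.0

T̂ = ρX + (1 − ρ)μ  ⇒  X = (T̂ − (1 − ρ)μ) / ρ
X = (39.64725 − 0.351 × 29.75) / 0.649 = (39.64725 − 10.44225) / 0.649 = 29.20500 / 0.649 = 45.000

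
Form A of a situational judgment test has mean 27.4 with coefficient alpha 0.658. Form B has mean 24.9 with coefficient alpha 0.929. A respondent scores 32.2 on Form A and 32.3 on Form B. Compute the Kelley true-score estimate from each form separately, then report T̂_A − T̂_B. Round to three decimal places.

-1.216

T̂_A = 0.658(32.2) + 0.342(27.4) = 30.55840
T̂_B = 0.929(32.3) + 0.071(24.9) = 31.77460
T̂_A − T̂_B = -1.21620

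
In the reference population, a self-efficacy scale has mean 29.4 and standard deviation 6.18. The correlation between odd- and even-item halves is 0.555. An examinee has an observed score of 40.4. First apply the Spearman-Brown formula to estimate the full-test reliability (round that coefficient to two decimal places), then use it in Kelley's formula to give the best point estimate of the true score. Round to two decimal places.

Spearman-Brown: ρ = 2r/(1 + r) = 2(0.555)/(1 + 0.555) = 1.1100/1.555 = 0.7138 → 0.71
T̂ = ρX + (1 − ρ)μ
  = 0.71 × 40.4 + 0.29 × 29.4
  = 28.684 + 8.526
  = 37.210
  ≈ 37.21

37.21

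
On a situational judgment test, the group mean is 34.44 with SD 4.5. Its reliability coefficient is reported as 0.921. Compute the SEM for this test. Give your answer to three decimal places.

SEM = SD · √(1 − ρ) = 4.5 × √0.079 = 4.5 × 0.2811 = 1.2648

1.265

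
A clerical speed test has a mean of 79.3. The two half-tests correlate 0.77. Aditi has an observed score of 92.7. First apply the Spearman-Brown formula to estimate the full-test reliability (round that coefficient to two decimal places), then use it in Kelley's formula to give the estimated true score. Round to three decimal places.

Spearman-Brown: ρ = 2r/(1 + r) = 2(0.77)/(1 + 0.77) = 1.540/1.77 = 0.8701 → 0.87
T̂ = ρX + (1 − ρ)μ
  = 0.87 × 92.7 + 0.13 × 79.3
  = 80.649 + 10.309
  = 90.9580
  ≈ 90.958

90.958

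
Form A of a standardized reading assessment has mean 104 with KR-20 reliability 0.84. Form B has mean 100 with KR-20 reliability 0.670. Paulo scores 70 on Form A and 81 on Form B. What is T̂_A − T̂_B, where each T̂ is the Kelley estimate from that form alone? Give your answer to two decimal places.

-11.83

T̂_A = 0.84(70) + 0.16(104) = 75.4400
T̂_B = 0.670(81) + 0.330(100) = 87.2700
T̂_A − T̂_B = -11.8300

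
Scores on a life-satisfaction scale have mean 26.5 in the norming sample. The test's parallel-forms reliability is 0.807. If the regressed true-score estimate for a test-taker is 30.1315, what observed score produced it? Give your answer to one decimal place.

31.0

T̂ = ρX + (1 − ρ)μ  ⇒  X = (T̂ − (1 − ρ)μ) / ρ
X = (30.1315 − 0.193 × 26.5) / 0.807 = (30.1315 − 5.1145) / 0.807 = 25.0170 / 0.807 = 31.000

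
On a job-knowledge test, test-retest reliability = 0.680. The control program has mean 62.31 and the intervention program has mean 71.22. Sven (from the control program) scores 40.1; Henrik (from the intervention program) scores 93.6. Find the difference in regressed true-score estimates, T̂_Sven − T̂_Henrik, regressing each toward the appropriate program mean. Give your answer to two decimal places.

T̂_Sven = 0.680(40.1) + 0.320(62.31) = 47.2072
T̂_Henrik = 0.680(93.6) + 0.320(71.22) = 86.4384
Difference = 47.2072 − 86.4384 = -39.2312

-39.23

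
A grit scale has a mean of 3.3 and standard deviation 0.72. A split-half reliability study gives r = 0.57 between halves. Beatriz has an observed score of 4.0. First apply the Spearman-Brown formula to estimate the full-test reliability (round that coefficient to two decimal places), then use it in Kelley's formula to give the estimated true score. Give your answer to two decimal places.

Spearman-Brown: ρ = 2r/(1 + r) = 2(0.57)/(1 + 0.57) = 1.140/1.57 = 0.7261 → 0.73
T̂ = 0.73(4.0) + 0.27(3.3) = 2.920 + 0.891 = 3.811 → 3.81

3.81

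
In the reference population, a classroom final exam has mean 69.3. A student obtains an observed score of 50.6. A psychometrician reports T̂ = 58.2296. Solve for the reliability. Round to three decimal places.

T̂ = ρX + (1 − ρ)μ  ⇒  T̂ − μ = ρ(X − μ)
ρ = (T̂ − μ)/(X − μ) = (58.2296 − 69.3) / (50.6 − 69.3) = -11.0704 / -18.7 = 0.59200

0.592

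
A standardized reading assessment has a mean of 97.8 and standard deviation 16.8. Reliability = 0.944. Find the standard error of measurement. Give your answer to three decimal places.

3.976

SEM = SD · √(1 − ρ) = 16.8 × √0.056 = 16.8 × 0.2366 = 3.9756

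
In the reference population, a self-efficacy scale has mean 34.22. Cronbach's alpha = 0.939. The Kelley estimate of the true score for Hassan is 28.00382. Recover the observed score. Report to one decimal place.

27.6

T̂ = ρX + (1 − ρ)μ  ⇒  X = (T̂ − (1 − ρ)μ) / ρ
X = (28.00382 − 0.061 × 34.22) / 0.939 = (28.00382 − 2.08742) / 0.939 = 25.91640 / 0.939 = 27.600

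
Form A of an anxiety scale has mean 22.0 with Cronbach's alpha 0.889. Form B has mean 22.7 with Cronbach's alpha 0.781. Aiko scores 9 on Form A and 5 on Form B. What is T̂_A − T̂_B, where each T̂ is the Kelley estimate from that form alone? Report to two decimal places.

T̂_A = 0.889(9) + 0.111(22.0) = 10.4430
T̂_B = 0.781(5) + 0.219(22.7) = 8.8763
T̂_A − T̂_B = 1.5667

1.57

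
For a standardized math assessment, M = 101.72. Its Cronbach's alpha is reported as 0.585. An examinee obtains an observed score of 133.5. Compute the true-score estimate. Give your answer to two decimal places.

T̂ = ρX + (1 − ρ)μ
  = 0.585 × 133.5 + 0.415 × 101.72
  = 78.0975 + 42.21380
  = 120.311
  ≈ 120.31

120.31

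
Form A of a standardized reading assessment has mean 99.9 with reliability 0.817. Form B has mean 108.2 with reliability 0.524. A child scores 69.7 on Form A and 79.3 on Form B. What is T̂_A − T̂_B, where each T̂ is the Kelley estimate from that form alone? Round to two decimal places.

-17.83

T̂_A = 0.817(69.7) + 0.183(99.9) = 75.2266
T̂_B = 0.524(79.3) + 0.476(108.2) = 93.0564
T̂_A − T̂_B = -17.8298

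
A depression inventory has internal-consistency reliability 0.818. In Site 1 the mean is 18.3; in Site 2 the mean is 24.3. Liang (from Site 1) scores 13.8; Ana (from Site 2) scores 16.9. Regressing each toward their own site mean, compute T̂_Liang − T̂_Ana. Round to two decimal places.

T̂_Liang = 0.818(13.8) + 0.182(18.3) = 14.6190
T̂_Ana = 0.818(16.9) + 0.182(24.3) = 18.2468
Difference = 14.6190 − 18.2468 = -3.6278

-3.63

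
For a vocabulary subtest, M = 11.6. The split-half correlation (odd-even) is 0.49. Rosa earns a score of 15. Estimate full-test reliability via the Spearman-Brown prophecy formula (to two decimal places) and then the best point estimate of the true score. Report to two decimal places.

Spearman-Brown: ρ = 2r/(1 + r) = 2(0.49)/(1 + 0.49) = 0.980/1.49 = 0.6577 → 0.66
T̂ = ρX + (1 − ρ)μ
  = 0.66 × 15 + 0.34 × 11.6
  = 9.90 + 3.944
  = 13.844
  ≈ 13.84

13.84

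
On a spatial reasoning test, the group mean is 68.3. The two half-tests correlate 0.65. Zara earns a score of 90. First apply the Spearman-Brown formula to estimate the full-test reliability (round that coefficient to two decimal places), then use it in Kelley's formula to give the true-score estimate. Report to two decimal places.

Spearman-Brown: ρ = 2r/(1 + r) = 2(0.65)/(1 + 0.65) = 1.300/1.65 = 0.7879 → 0.79
T̂ = 0.79(90) + 0.21(68.3) = 71.10 + 14.343 = 85.443 → 85.44

85.44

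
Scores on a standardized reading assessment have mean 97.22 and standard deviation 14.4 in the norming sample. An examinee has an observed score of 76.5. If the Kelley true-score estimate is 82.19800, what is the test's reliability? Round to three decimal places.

T̂ = ρX + (1 − ρ)μ  ⇒  T̂ − μ = ρ(X − μ)
ρ = (T̂ − μ)/(X − μ) = (82.19800 − 97.22) / (76.5 − 97.22) = -15.02200 / -20.72 = 0.72500

0.725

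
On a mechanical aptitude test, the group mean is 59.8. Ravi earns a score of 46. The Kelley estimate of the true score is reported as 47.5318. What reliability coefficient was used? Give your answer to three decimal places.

0.889

T̂ = ρX + (1 − ρ)μ  ⇒  T̂ − μ = ρ(X − μ)
ρ = (T̂ − μ)/(X − μ) = (47.5318 − 59.8) / (46 − 59.8) = -12.2682 / -13.8 = 0.88900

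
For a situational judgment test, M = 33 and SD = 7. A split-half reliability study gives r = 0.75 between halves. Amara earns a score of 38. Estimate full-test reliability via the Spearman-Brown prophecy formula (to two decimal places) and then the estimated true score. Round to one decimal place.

Spearman-Brown: ρ = 2r/(1 + r) = 2(0.75)/(1 + 0.75) = 1.500/1.75 = 0.8571 → 0.86
T̂ = 0.86(38) + 0.14(33) = 32.68 + 4.62 = 37.30 → 37.3

37.3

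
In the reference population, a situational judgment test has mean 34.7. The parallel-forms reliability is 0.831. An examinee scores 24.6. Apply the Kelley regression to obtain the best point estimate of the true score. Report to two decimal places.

T̂ = 0.831(24.6) + 0.169(34.7) = 20.4426 + 5.8643 = 26.307 → 26.31

26.31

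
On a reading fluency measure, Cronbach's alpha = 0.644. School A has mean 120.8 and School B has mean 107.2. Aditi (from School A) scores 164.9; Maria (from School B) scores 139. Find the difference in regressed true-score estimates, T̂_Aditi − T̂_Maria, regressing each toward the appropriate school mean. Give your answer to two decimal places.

T̂_Aditi = 0.644(164.9) + 0.356(120.8) = 149.2004
T̂_Maria = 0.644(139) + 0.356(107.2) = 127.6792
Difference = 149.2004 − 127.6792 = 21.5212

21.52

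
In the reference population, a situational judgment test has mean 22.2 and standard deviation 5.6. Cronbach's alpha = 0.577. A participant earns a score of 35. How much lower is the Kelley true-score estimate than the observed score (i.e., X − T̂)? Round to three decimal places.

5.414

T̂ = 0.577(35) + 0.423(22.2) = 20.195 + 9.3906 = 29.58560 → 29.5856
X − T̂ = 35 − 29.5856 = 5.4144 → 5.414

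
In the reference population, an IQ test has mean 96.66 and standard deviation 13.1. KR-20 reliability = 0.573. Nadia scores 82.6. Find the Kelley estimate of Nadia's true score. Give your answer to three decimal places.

88.604

Kelley's formula gives T̂ = 0.573·82.6 + 0.427·96.66 = 47.3298 + 41.27382 = 88.6036.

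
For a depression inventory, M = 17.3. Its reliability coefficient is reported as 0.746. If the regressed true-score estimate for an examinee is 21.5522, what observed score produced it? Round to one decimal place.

23.0

T̂ = ρX + (1 − ρ)μ  ⇒  X = (T̂ − (1 − ρ)μ) / ρ
X = (21.5522 − 0.254 × 17.3) / 0.746 = (21.5522 − 4.3942) / 0.746 = 17.1580 / 0.746 = 23.000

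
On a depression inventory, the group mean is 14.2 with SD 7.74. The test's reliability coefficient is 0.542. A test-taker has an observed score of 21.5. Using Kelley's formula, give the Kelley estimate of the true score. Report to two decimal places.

Regress the observed score toward the mean by the unreliability: T̂ = 0.542·21.5 + 0.458·14.2 = 11.6530 + 6.5036 = 18.157.

18.16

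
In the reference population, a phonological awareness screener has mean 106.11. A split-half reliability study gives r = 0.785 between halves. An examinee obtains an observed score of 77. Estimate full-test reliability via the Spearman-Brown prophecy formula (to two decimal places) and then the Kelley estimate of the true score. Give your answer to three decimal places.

80.493

Spearman-Brown: ρ = 2r/(1 + r) = 2(0.785)/(1 + 0.785) = 1.5700/1.785 = 0.8796 → 0.88
T̂ = ρX + (1 − ρ)μ
  = 0.88 × 77 + 0.12 × 106.11
  = 67.76 + 12.7332
  = 80.4932
  ≈ 80.493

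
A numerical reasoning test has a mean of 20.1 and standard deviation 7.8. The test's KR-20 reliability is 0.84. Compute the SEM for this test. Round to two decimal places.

3.12

SEM = SD · √(1 − ρ) = 7.8 × √0.16 = 7.8 × 0.4000 = 3.120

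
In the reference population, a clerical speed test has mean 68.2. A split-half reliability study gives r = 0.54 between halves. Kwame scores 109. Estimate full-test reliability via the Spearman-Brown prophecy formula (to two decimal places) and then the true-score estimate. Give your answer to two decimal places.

Spearman-Brown: ρ = 2r/(1 + r) = 2(0.54)/(1 + 0.54) = 1.080/1.54 = 0.7013 → 0.70
T̂ = ρX + (1 − ρ)μ
  = 0.70 × 109 + 0.30 × 68.2
  = 76.30 + 20.460
  = 96.760
  ≈ 96.76

96.76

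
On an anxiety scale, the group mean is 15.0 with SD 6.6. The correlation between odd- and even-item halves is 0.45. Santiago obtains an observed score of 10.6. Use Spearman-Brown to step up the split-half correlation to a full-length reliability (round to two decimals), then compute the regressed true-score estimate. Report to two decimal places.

12.27

Spearman-Brown: ρ = 2r/(1 + r) = 2(0.45)/(1 + 0.45) = 0.900/1.45 = 0.6207 → 0.62
Kelley's formula gives T̂ = 0.62·10.6 + 0.38·15.0 = 6.572 + 5.700 = 12.272.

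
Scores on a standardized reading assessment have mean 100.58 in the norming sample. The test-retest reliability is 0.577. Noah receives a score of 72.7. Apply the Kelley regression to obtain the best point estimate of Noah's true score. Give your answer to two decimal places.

T̂ = 0.577(72.7) + 0.423(100.58) = 41.9479 + 42.54534 = 84.493 → 84.49

84.49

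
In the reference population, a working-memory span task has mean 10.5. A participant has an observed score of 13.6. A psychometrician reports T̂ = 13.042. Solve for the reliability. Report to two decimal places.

T̂ = ρX + (1 − ρ)μ  ⇒  T̂ − μ = ρ(X − μ)
ρ = (T̂ − μ)/(X − μ) = (13.042 − 10.5) / (13.6 − 10.5) = 2.542 / 3.1 = 0.8200

0.82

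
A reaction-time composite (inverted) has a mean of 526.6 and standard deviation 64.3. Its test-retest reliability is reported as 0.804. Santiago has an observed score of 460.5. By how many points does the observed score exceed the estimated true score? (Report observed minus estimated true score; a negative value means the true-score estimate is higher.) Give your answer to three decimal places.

Regress the observed score toward the mean by the unreliability: T̂ = 0.804·460.5 + 0.196·526.6 = 370.2420 + 103.2136 = 473.45560.
X − T̂ = 460.5 − 473.4556 = -12.9556 → -12.956

-12.956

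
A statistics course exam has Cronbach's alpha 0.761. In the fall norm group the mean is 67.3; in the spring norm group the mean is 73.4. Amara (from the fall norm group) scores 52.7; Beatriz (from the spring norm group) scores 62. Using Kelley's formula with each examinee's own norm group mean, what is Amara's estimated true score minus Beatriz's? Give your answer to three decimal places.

-8.535

T̂_Amara = 0.761(52.7) + 0.239(67.3) = 56.18940
T̂_Beatriz = 0.761(62) + 0.239(73.4) = 64.72460
Difference = 56.18940 − 64.72460 = -8.53520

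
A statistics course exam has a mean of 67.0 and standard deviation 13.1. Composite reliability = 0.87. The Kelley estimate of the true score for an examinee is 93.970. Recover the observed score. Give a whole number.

T̂ = ρX + (1 − ρ)μ  ⇒  X = (T̂ − (1 − ρ)μ) / ρ
X = (93.970 − 0.13 × 67.0) / 0.87 = (93.970 − 8.710) / 0.87 = 85.260 / 0.87 = 98.00

98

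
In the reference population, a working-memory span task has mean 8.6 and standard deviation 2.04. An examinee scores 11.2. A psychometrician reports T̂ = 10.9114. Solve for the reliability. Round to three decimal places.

0.889

T̂ = ρX + (1 − ρ)μ  ⇒  T̂ − μ = ρ(X − μ)
ρ = (T̂ − μ)/(X − μ) = (10.9114 − 8.6) / (11.2 − 8.6) = 2.3114 / 2.6 = 0.88900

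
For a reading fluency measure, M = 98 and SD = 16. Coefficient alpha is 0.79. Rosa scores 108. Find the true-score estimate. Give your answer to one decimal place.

105.9

T̂ = ρX + (1 − ρ)μ
  = 0.79 × 108 + 0.21 × 98
  = 85.32 + 20.58
  = 105.90
  ≈ 105.9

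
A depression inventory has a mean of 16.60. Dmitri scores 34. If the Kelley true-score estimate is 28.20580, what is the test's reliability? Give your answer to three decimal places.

T̂ = ρX + (1 − ρ)μ  ⇒  T̂ − μ = ρ(X − μ)
ρ = (T̂ − μ)/(X − μ) = (28.20580 − 16.60) / (34 − 16.60) = 11.60580 / 17.40 = 0.66700

0.667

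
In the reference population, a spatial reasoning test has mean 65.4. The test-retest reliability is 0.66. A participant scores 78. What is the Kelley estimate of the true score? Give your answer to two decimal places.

73.72

T̂ = 0.66(78) + 0.34(65.4) = 51.48 + 22.236 = 73.716 → 73.72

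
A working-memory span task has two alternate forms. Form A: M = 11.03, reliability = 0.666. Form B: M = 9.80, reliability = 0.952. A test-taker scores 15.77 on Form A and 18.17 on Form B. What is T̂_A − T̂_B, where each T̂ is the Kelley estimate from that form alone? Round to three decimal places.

-3.581

T̂_A = 0.666(15.77) + 0.334(11.03) = 14.18684
T̂_B = 0.952(18.17) + 0.048(9.80) = 17.76824
T̂_A − T̂_B = -3.58140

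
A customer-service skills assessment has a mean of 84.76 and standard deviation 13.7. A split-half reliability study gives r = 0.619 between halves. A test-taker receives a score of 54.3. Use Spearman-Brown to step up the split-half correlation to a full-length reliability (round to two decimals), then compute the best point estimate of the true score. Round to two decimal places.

61.61

Spearman-Brown: ρ = 2r/(1 + r) = 2(0.619)/(1 + 0.619) = 1.2380/1.619 = 0.7647 → 0.76
Regress the observed score toward the mean by the unreliability: T̂ = 0.76·54.3 + 0.24·84.76 = 41.268 + 20.3424 = 61.610.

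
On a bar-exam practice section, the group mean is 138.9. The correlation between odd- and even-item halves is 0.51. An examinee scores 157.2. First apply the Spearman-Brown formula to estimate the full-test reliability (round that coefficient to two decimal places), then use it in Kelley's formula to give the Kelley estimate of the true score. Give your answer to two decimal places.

Spearman-Brown: ρ = 2r/(1 + r) = 2(0.51)/(1 + 0.51) = 1.020/1.51 = 0.6755 → 0.68
Weight the observed score by reliability and the mean by (1 − reliability): T̂ = 0.68·157.2 + 0.32·138.9 = 106.896 + 44.448 = 151.344.

151.34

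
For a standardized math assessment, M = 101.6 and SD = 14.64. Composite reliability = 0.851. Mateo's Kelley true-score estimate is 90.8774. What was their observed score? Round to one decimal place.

T̂ = ρX + (1 − ρ)μ  ⇒  X = (T̂ − (1 − ρ)μ) / ρ
X = (90.8774 − 0.149 × 101.6) / 0.851 = (90.8774 − 15.1384) / 0.851 = 75.7390 / 0.851 = 89.000

89.0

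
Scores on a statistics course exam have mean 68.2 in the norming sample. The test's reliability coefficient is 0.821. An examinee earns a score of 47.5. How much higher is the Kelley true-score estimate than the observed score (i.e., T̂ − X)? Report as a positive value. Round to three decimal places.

Kelley's formula gives T̂ = 0.821·47.5 + 0.179·68.2 = 38.9975 + 12.2078 = 51.20530.
T̂ − X = 51.2053 − 47.5 = 3.7053 → 3.705

3.705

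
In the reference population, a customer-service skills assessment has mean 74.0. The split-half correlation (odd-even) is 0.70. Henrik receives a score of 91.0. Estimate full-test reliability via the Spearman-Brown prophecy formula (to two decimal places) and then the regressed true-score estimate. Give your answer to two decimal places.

87.94

Spearman-Brown: ρ = 2r/(1 + r) = 2(0.70)/(1 + 0.70) = 1.400/1.70 = 0.8235 → 0.82
T̂ = 0.82(91.0) + 0.18(74.0) = 74.620 + 13.320 = 87.940 → 87.94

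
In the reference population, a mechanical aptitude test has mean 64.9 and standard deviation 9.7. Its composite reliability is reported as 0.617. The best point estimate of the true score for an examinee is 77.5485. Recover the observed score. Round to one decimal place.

T̂ = ρX + (1 − ρ)μ  ⇒  X = (T̂ − (1 − ρ)μ) / ρ
X = (77.5485 − 0.383 × 64.9) / 0.617 = (77.5485 − 24.8567) / 0.617 = 52.6918 / 0.617 = 85.400

85.4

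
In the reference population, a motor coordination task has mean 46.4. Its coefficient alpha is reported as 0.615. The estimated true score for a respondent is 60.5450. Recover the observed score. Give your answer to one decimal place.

T̂ = ρX + (1 − ρ)μ  ⇒  X = (T̂ − (1 − ρ)μ) / ρ
X = (60.5450 − 0.385 × 46.4) / 0.615 = (60.5450 − 17.8640) / 0.615 = 42.6810 / 0.615 = 69.400

69.4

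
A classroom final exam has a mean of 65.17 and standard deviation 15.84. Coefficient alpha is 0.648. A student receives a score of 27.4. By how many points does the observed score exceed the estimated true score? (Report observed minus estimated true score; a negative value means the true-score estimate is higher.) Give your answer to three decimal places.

T̂ = ρX + (1 − ρ)μ
  = 0.648 × 27.4 + 0.352 × 65.17
  = 17.7552 + 22.93984
  = 40.69504
  ≈ 40.6950
X − T̂ = 27.4 − 40.6950 = -13.2950 → -13.295

-13.295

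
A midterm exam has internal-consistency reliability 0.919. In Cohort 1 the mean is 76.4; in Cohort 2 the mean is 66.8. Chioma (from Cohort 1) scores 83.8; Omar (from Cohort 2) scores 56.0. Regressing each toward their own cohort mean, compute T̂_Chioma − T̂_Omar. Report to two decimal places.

T̂_Chioma = 0.919(83.8) + 0.081(76.4) = 83.2006
T̂_Omar = 0.919(56.0) + 0.081(66.8) = 56.8748
Difference = 83.2006 − 56.8748 = 26.3258

26.33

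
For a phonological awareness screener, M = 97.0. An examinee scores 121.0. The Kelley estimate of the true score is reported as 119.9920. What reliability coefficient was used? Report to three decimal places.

0.958

T̂ = ρX + (1 − ρ)μ  ⇒  T̂ − μ = ρ(X − μ)
ρ = (T̂ − μ)/(X − μ) = (119.9920 − 97.0) / (121.0 − 97.0) = 22.9920 / 24.0 = 0.95800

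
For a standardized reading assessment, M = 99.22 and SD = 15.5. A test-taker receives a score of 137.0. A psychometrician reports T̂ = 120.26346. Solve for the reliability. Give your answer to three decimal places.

T̂ = ρX + (1 − ρ)μ  ⇒  T̂ − μ = ρ(X − μ)
ρ = (T̂ − μ)/(X − μ) = (120.26346 − 99.22) / (137.0 − 99.22) = 21.04346 / 37.78 = 0.55700

0.557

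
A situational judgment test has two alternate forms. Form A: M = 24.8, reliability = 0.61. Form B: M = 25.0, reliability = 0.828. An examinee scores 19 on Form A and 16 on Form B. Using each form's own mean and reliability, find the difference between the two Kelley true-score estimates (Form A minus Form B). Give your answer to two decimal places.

T̂_A = 0.61(19) + 0.39(24.8) = 21.2620
T̂_B = 0.828(16) + 0.172(25.0) = 17.5480
T̂_A − T̂_B = 3.7140

3.71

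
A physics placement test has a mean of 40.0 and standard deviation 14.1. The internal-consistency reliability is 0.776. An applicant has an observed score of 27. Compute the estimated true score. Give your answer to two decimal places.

Kelley's formula gives T̂ = 0.776·27 + 0.224·40.0 = 20.952 + 8.9600 = 29.912.

29.91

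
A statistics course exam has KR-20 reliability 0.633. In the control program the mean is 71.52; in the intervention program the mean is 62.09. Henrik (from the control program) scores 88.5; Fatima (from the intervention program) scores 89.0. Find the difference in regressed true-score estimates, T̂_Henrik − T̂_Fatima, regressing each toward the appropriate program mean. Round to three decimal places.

T̂_Henrik = 0.633(88.5) + 0.367(71.52) = 82.26834
T̂_Fatima = 0.633(89.0) + 0.367(62.09) = 79.12403
Difference = 82.26834 − 79.12403 = 3.14431

3.144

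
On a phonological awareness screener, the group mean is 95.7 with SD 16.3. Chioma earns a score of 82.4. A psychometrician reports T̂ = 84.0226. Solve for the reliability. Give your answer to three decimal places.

0.878

T̂ = ρX + (1 − ρ)μ  ⇒  T̂ − μ = ρ(X − μ)
ρ = (T̂ − μ)/(X − μ) = (84.0226 − 95.7) / (82.4 − 95.7) = -11.6774 / -13.3 = 0.87800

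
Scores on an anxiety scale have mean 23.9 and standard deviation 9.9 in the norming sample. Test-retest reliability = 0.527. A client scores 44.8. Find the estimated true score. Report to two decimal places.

Regress the observed score toward the mean by the unreliability: T̂ = 0.527·44.8 + 0.473·23.9 = 23.6096 + 11.3047 = 34.914.

34.91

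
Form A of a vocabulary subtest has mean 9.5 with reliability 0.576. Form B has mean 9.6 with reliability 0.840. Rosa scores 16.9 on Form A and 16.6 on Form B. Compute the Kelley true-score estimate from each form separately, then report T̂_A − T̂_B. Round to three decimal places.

T̂_A = 0.576(16.9) + 0.424(9.5) = 13.76240
T̂_B = 0.840(16.6) + 0.160(9.6) = 15.48000
T̂_A − T̂_B = -1.71760

-1.718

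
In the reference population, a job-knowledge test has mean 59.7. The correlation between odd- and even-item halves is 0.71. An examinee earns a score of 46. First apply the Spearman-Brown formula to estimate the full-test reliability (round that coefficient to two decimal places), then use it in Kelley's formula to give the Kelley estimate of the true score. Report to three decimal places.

48.329

Spearman-Brown: ρ = 2r/(1 + r) = 2(0.71)/(1 + 0.71) = 1.420/1.71 = 0.8304 → 0.83
T̂ = 0.83(46) + 0.17(59.7) = 38.18 + 10.149 = 48.3290 → 48.329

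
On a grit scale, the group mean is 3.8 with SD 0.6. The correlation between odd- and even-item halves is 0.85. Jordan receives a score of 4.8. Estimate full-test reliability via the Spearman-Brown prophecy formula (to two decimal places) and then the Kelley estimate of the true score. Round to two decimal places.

Spearman-Brown: ρ = 2r/(1 + r) = 2(0.85)/(1 + 0.85) = 1.700/1.85 = 0.9189 → 0.92
T̂ = ρX + (1 − ρ)μ
  = 0.92 × 4.8 + 0.08 × 3.8
  = 4.416 + 0.304
  = 4.720
  ≈ 4.72

4.72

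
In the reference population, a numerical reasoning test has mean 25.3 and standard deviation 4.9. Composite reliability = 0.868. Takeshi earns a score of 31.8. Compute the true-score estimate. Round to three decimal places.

30.942

Regress the observed score toward the mean by the unreliability: T̂ = 0.868·31.8 + 0.132·25.3 = 27.6024 + 3.3396 = 30.9420.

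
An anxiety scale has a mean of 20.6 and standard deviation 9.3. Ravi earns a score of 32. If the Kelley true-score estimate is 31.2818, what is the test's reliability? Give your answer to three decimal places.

0.937

T̂ = ρX + (1 − ρ)μ  ⇒  T̂ − μ = ρ(X − μ)
ρ = (T̂ − μ)/(X − μ) = (31.2818 − 20.6) / (32 − 20.6) = 10.6818 / 11.4 = 0.93700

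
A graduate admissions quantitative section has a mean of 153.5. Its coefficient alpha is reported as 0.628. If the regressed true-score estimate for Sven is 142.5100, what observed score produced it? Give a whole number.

136

T̂ = ρX + (1 − ρ)μ  ⇒  X = (T̂ − (1 − ρ)μ) / ρ
X = (142.5100 − 0.372 × 153.5) / 0.628 = (142.5100 − 57.1020) / 0.628 = 85.4080 / 0.628 = 136.00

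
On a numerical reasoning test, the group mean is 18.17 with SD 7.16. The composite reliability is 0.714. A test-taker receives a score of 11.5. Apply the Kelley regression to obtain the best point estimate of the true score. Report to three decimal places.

Kelley's formula gives T̂ = 0.714·11.5 + 0.286·18.17 = 8.2110 + 5.19662 = 13.4076.

13.408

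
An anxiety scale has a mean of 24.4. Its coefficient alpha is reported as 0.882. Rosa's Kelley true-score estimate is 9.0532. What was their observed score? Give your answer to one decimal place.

7.0

T̂ = ρX + (1 − ρ)μ  ⇒  X = (T̂ − (1 − ρ)μ) / ρ
X = (9.0532 − 0.118 × 24.4) / 0.882 = (9.0532 − 2.8792) / 0.882 = 6.1740 / 0.882 = 7.000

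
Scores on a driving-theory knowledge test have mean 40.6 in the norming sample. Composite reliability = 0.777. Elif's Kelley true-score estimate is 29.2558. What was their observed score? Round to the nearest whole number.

26

T̂ = ρX + (1 − ρ)μ  ⇒  X = (T̂ − (1 − ρ)μ) / ρ
X = (29.2558 − 0.223 × 40.6) / 0.777 = (29.2558 − 9.0538) / 0.777 = 20.2020 / 0.777 = 26.00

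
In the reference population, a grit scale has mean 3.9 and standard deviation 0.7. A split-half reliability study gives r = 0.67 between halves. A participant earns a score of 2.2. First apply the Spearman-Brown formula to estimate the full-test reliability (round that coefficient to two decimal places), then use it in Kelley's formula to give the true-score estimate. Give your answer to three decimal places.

2.540

Spearman-Brown: ρ = 2r/(1 + r) = 2(0.67)/(1 + 0.67) = 1.340/1.67 = 0.8024 → 0.80
Regress the observed score toward the mean by the unreliability: T̂ = 0.80·2.2 + 0.20·3.9 = 1.760 + 0.780 = 2.5400.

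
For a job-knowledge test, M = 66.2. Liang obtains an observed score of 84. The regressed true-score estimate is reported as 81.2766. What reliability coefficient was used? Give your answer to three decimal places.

T̂ = ρX + (1 − ρ)μ  ⇒  T̂ − μ = ρ(X − μ)
ρ = (T̂ − μ)/(X − μ) = (81.2766 − 66.2) / (84 − 66.2) = 15.0766 / 17.8 = 0.84700

0.847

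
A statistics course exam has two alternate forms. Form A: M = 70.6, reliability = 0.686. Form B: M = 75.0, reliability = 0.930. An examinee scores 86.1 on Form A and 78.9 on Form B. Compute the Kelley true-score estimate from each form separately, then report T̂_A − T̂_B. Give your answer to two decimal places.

T̂_A = 0.686(86.1) + 0.314(70.6) = 81.2330
T̂_B = 0.930(78.9) + 0.070(75.0) = 78.6270
T̂_A − T̂_B = 2.6060

2.61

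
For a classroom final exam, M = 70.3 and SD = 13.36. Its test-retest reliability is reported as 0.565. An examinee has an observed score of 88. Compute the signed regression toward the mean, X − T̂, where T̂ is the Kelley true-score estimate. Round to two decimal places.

7.70

Weight the observed score by reliability and the mean by (1 − reliability): T̂ = 0.565·88 + 0.435·70.3 = 49.720 + 30.5805 = 80.3005.
X − T̂ = 88 − 80.300 = 7.700 → 7.70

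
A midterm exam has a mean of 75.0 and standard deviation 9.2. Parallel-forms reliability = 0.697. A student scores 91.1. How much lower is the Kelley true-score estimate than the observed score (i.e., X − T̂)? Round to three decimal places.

T̂ = ρX + (1 − ρ)μ
  = 0.697 × 91.1 + 0.303 × 75.0
  = 63.4967 + 22.7250
  = 86.22170
  ≈ 86.2217
X − T̂ = 91.1 − 86.2217 = 4.8783 → 4.878

4.878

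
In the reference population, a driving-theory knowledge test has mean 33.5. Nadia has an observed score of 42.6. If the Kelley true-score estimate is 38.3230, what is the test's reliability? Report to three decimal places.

T̂ = ρX + (1 − ρ)μ  ⇒  T̂ − μ = ρ(X − μ)
ρ = (T̂ − μ)/(X − μ) = (38.3230 − 33.5) / (42.6 − 33.5) = 4.8230 / 9.1 = 0.53000

0.530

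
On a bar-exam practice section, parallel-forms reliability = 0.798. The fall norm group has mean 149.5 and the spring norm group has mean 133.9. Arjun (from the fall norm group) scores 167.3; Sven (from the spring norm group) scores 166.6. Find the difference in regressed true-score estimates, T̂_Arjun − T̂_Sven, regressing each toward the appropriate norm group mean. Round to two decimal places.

T̂_Arjun = 0.798(167.3) + 0.202(149.5) = 163.7044
T̂_Sven = 0.798(166.6) + 0.202(133.9) = 159.9946
Difference = 163.7044 − 159.9946 = 3.7098

3.71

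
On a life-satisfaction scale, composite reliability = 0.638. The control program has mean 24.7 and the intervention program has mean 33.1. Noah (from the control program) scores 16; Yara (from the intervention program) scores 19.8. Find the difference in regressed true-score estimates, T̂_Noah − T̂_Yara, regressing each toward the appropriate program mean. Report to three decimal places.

T̂_Noah = 0.638(16) + 0.362(24.7) = 19.14940
T̂_Yara = 0.638(19.8) + 0.362(33.1) = 24.61460
Difference = 19.14940 − 24.61460 = -5.46520

-5.465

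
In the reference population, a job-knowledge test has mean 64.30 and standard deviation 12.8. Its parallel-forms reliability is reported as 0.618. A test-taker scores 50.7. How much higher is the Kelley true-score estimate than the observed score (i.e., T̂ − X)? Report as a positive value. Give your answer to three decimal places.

5.195

Weight the observed score by reliability and the mean by (1 − reliability): T̂ = 0.618·50.7 + 0.382·64.30 = 31.3326 + 24.56260 = 55.89520.
T̂ − X = 55.8952 − 50.7 = 5.1952 → 5.195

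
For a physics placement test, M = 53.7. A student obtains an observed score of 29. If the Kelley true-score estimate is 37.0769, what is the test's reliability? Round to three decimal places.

T̂ = ρX + (1 − ρ)μ  ⇒  T̂ − μ = ρ(X − μ)
ρ = (T̂ − μ)/(X − μ) = (37.0769 − 53.7) / (29 − 53.7) = -16.6231 / -24.7 = 0.67300

0.673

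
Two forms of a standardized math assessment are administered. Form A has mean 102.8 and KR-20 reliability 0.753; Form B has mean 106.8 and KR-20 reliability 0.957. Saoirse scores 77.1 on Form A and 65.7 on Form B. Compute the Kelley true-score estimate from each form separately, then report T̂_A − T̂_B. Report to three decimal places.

15.981

T̂_A = 0.753(77.1) + 0.247(102.8) = 83.44790
T̂_B = 0.957(65.7) + 0.043(106.8) = 67.46730
T̂_A − T̂_B = 15.98060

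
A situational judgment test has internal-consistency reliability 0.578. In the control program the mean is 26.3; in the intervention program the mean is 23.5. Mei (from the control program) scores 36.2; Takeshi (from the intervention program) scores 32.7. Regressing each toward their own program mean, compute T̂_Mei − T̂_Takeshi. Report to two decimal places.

3.20

T̂_Mei = 0.578(36.2) + 0.422(26.3) = 32.0222
T̂_Takeshi = 0.578(32.7) + 0.422(23.5) = 28.8176
Difference = 32.0222 − 28.8176 = 3.2046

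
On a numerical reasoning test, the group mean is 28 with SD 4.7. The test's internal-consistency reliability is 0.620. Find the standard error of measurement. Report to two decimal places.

2.90

SEM = SD · √(1 − ρ) = 4.7 × √0.380 = 4.7 × 0.6164 = 2.897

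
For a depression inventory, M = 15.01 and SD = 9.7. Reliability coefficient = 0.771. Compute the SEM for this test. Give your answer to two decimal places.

4.64

SEM = SD · √(1 − ρ) = 9.7 × √0.229 = 9.7 × 0.4785 = 4.642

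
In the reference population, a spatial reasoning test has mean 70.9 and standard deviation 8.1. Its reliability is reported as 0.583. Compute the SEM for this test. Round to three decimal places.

SEM = SD · √(1 − ρ) = 8.1 × √0.417 = 8.1 × 0.6458 = 5.2306

5.231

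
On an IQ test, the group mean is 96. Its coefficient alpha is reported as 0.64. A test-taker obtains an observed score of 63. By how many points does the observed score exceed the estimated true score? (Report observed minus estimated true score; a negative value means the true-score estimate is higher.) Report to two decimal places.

Regress the observed score toward the mean by the unreliability: T̂ = 0.64·63 + 0.36·96 = 40.32 + 34.56 = 74.8800.
X − T̂ = 63 − 74.880 = -11.880 → -11.88

-11.88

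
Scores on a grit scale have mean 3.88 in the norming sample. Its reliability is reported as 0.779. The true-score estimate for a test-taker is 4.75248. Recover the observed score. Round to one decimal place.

T̂ = ρX + (1 − ρ)μ  ⇒  X = (T̂ − (1 − ρ)μ) / ρ
X = (4.75248 − 0.221 × 3.88) / 0.779 = (4.75248 − 0.85748) / 0.779 = 3.89500 / 0.779 = 5.000

5.0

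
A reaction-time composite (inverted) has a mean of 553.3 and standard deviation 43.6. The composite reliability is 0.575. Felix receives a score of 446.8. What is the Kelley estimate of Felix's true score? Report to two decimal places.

492.06

T̂ = ρX + (1 − ρ)μ
  = 0.575 × 446.8 + 0.425 × 553.3
  = 256.9100 + 235.1525
  = 492.062
  ≈ 492.06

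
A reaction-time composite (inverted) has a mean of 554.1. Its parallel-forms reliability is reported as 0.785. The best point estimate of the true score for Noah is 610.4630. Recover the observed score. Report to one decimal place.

T̂ = ρX + (1 − ρ)μ  ⇒  X = (T̂ − (1 − ρ)μ) / ρ
X = (610.4630 − 0.215 × 554.1) / 0.785 = (610.4630 − 119.1315) / 0.785 = 491.3315 / 0.785 = 625.900

625.9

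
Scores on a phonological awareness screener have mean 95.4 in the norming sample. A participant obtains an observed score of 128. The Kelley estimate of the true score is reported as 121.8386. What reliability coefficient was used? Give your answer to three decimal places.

T̂ = ρX + (1 − ρ)μ  ⇒  T̂ − μ = ρ(X − μ)
ρ = (T̂ − μ)/(X − μ) = (121.8386 − 95.4) / (128 − 95.4) = 26.4386 / 32.6 = 0.81100

0.811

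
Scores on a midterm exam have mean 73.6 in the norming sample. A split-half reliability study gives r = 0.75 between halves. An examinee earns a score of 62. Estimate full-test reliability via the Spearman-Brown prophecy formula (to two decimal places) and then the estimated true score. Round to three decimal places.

63.624

Spearman-Brown: ρ = 2r/(1 + r) = 2(0.75)/(1 + 0.75) = 1.500/1.75 = 0.8571 → 0.86
T̂ = 0.86(62) + 0.14(73.6) = 53.32 + 10.304 = 63.6240 → 63.624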